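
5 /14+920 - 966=-639/14 = -45.64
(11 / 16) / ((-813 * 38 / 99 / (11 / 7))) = -3993/1153376 = 0.00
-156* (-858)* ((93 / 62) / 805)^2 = 301158/648025 = 0.46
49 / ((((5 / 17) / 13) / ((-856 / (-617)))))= 9269624/3085 = 3004.74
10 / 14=5/7 = 0.71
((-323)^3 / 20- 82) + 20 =-1684975.35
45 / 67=0.67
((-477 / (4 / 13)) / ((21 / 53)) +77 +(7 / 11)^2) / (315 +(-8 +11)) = -4331141/359128 = -12.06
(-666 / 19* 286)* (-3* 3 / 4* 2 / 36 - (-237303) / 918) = -98428473/38 = -2590222.97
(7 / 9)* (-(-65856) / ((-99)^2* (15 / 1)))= 153664/441045 = 0.35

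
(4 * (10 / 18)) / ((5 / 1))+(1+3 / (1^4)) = 40/9 = 4.44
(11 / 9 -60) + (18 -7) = -430/9 = -47.78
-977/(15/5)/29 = -977/87 = -11.23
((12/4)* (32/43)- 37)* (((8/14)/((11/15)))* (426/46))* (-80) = 66456000/3311 = 20071.28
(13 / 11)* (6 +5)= 13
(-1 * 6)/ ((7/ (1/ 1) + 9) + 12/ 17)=-51/142 = -0.36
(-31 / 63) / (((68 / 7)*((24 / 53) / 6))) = -1643/2448 = -0.67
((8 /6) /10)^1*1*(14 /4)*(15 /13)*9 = 63/13 = 4.85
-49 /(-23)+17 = 19.13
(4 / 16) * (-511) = -511/4 = -127.75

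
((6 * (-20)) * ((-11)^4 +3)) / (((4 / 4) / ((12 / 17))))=-21087360/17 = -1240432.94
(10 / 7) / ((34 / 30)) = 150/119 = 1.26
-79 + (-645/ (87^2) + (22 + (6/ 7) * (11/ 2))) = -924923/17661 = -52.37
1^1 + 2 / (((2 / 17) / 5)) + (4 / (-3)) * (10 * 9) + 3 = -31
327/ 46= 7.11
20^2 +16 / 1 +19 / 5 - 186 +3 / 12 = 4681/20 = 234.05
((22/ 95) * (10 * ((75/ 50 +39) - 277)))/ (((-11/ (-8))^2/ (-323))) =93568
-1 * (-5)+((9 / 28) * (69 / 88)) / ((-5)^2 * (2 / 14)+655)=5.00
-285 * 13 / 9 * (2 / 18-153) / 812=424840/5481 = 77.51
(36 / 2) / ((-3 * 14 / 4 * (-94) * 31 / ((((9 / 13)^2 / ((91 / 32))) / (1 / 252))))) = 559872/22407203 = 0.02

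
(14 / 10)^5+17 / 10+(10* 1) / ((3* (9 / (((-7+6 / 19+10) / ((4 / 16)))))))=4271623/356250 = 11.99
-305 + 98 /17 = -5087/17 = -299.24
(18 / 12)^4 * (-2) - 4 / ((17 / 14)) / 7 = -1441/136 = -10.60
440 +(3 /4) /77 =135523/308 = 440.01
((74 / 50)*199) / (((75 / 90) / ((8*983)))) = 347415792/125 = 2779326.34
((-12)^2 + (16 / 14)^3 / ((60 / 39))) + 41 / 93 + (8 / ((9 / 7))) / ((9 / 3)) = 211708363/1435455 = 147.49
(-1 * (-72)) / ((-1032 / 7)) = -21/43 = -0.49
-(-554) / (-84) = -277/42 = -6.60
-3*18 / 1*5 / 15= -18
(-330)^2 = 108900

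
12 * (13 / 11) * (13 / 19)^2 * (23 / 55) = 606372/218405 = 2.78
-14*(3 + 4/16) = -45.50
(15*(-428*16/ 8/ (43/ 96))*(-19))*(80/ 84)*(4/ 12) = 52044800/301 = 172906.31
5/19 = 0.26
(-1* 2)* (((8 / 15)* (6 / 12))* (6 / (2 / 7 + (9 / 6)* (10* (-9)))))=112/4715 = 0.02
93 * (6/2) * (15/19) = 4185/19 = 220.26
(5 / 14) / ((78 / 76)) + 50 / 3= 4645/273 = 17.01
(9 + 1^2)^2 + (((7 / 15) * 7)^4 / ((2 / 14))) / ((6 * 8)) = 283353607/2430000 = 116.61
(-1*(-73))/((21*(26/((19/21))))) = 1387/11466 = 0.12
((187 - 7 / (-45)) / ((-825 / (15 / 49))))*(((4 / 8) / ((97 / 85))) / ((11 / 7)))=-71587/3697155 = -0.02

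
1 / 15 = 0.07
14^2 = 196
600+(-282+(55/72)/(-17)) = 389177/1224 = 317.96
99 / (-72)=-11/8 = -1.38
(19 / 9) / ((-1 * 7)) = -19/63 = -0.30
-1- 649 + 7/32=-20793/32 = -649.78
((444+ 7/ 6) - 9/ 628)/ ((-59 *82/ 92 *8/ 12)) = -19289341/1519132 = -12.70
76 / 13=5.85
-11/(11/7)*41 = -287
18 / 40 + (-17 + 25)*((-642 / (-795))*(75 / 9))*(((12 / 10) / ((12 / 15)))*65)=5564477/1060 = 5249.51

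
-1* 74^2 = -5476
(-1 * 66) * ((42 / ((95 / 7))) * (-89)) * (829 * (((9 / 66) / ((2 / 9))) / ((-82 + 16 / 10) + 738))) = 292836789/20824 = 14062.47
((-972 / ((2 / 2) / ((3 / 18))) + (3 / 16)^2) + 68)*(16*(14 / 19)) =-168385/152 = -1107.80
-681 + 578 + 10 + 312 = 219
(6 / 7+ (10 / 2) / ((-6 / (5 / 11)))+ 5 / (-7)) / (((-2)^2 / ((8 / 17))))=-109/3927 = -0.03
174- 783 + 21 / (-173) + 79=-91711/173 = -530.12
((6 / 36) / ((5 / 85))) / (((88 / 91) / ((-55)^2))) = 425425/48 = 8863.02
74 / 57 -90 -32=-120.70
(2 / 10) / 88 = 1/440 = 0.00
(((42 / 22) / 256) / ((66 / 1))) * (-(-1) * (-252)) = -441/15488 = -0.03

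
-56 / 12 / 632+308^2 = 89931065/948 = 94863.99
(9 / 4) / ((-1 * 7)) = -9/28 = -0.32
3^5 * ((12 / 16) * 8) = 1458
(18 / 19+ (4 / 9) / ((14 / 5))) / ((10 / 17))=11254/5985 = 1.88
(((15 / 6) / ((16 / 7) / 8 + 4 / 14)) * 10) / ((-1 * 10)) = -35/8 = -4.38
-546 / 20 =-273/10 = -27.30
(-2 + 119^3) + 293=1685450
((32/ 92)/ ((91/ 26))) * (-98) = -224/23 = -9.74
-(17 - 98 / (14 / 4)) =11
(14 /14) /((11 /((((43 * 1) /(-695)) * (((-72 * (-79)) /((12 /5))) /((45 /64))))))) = -434816/22935 = -18.96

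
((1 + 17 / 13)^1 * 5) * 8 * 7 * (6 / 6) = 8400/13 = 646.15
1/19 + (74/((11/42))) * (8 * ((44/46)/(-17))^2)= 20939185/2904739 = 7.21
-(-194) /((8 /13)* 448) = 0.70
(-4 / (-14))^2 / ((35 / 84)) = 48/245 = 0.20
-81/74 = -1.09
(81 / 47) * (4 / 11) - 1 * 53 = -27077/517 = -52.37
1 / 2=0.50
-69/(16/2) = -69/8 = -8.62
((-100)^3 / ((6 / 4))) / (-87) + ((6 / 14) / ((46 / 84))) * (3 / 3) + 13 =7676.62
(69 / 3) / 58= 23/58 = 0.40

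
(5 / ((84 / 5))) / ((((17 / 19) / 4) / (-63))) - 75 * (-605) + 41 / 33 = 25409047/561 = 45292.42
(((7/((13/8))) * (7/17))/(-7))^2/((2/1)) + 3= 148091/48841 = 3.03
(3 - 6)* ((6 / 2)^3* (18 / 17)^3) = -472392/4913 = -96.15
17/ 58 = 0.29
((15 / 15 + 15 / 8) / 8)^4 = 279841/16777216 = 0.02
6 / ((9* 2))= 1/3 = 0.33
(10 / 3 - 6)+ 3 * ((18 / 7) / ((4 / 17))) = 1265/42 = 30.12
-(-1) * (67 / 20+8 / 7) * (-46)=-206.67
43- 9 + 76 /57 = 35.33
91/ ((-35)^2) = 13/175 = 0.07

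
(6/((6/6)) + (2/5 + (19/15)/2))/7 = 211/210 = 1.00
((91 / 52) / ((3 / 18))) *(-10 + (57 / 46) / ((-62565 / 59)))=-201482841/1918660 = -105.01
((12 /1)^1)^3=1728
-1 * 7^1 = -7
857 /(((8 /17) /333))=4851477/8 = 606434.62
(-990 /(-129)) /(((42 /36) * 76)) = 495/5719 = 0.09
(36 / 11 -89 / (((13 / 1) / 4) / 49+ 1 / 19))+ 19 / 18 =-65244677/87714 = -743.83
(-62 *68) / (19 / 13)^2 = -712504/361 = -1973.70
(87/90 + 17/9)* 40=1028/9 = 114.22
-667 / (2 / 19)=-12673/2 = -6336.50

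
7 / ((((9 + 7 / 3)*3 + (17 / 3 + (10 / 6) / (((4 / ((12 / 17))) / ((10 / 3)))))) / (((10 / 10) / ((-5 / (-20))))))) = 0.69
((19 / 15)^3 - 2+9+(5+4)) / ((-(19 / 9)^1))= -60859/7125 = -8.54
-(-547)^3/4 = 163667323/4 = 40916830.75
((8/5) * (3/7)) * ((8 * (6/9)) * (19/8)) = 304/35 = 8.69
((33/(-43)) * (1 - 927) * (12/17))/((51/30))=3666960/12427 = 295.08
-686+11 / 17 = -11651/17 = -685.35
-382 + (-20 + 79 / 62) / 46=-1090625/2852 = -382.41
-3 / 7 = -0.43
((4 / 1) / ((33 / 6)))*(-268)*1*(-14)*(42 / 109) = 1260672/1199 = 1051.44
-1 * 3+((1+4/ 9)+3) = 13/9 = 1.44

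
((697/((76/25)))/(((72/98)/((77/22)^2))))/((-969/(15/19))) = -12305125/3950784 = -3.11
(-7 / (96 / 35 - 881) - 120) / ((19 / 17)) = -62703395/584041 = -107.36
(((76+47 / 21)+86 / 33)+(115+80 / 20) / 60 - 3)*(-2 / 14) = -368803/32340 = -11.40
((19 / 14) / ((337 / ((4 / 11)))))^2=1444/673350601 = 0.00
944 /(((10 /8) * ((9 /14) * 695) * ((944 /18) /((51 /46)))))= 2856/79925 = 0.04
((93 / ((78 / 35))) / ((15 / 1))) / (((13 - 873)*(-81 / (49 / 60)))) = 10633/326008800 = 0.00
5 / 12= 0.42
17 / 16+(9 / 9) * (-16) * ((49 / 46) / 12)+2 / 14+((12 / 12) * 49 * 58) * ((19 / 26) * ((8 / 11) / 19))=87614381/1105104 = 79.28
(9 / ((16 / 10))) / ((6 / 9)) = 135/16 = 8.44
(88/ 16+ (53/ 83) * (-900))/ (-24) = 23.72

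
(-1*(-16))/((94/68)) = 544/47 = 11.57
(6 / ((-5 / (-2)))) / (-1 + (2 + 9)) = 6/25 = 0.24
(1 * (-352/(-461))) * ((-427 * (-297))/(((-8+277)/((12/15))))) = 178561152/620045 = 287.98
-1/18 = -0.06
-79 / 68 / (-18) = 79/1224 = 0.06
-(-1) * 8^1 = 8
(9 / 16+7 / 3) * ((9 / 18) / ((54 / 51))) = 2363/1728 = 1.37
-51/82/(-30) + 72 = 59057/820 = 72.02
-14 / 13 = -1.08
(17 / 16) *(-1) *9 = -153/16 = -9.56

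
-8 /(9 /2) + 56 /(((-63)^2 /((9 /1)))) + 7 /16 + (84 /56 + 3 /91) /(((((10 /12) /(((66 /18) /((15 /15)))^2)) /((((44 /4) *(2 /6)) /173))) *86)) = -588392513/487403280 = -1.21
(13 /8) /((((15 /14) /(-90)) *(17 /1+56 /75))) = -20475/2662 = -7.69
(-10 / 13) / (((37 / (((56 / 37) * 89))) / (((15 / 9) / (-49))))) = 35600/373737 = 0.10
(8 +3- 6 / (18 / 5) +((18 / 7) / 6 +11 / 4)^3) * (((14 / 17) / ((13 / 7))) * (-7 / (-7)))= 2729563/148512 = 18.38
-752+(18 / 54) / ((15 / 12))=-11276/15 = -751.73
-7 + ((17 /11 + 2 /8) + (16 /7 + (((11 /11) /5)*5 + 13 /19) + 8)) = 39591/5852 = 6.77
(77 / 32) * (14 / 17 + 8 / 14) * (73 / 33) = 6059/816 = 7.43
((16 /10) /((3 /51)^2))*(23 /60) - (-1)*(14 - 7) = 13819/75 = 184.25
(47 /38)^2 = 2209/1444 = 1.53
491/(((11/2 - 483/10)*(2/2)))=-2455/214 = -11.47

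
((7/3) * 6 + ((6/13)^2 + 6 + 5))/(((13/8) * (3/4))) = 136352/6591 = 20.69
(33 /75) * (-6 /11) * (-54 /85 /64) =81/34000 = 0.00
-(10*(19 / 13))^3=-6859000/2197 = -3121.98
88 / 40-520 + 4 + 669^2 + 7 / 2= 4470507/10 = 447050.70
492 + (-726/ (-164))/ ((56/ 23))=2267613/4592 = 493.82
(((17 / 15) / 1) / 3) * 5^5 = 10625/9 = 1180.56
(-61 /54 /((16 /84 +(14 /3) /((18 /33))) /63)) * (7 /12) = -20923/4408 = -4.75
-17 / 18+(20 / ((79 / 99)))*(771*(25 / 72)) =4769891/711 = 6708.71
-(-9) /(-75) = -3/25 = -0.12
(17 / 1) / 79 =17/79 = 0.22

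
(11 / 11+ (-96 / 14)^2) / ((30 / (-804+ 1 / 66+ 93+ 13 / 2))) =-27351272/24255 = -1127.65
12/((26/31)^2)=2883/169 = 17.06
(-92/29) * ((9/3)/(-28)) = 69/203 = 0.34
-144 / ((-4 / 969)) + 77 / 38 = 1325669/38 = 34886.03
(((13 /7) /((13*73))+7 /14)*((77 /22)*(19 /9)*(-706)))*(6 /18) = -127433/146 = -872.83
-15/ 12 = -5/4 = -1.25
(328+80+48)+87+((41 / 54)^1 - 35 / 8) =116507/216 = 539.38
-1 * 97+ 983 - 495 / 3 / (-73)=64843/73 = 888.26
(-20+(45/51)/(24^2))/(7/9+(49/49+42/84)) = -195825/22304 = -8.78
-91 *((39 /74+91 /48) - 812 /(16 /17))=139042631/1776 = 78289.77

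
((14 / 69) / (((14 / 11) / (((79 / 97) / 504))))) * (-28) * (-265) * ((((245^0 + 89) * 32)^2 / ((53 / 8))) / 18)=889856000/6693 = 132953.23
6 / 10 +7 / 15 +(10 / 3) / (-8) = 13/20 = 0.65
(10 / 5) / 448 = 1/224 = 0.00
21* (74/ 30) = 259/5 = 51.80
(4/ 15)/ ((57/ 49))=196/855 = 0.23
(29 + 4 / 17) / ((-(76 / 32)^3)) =-254464/116603 = -2.18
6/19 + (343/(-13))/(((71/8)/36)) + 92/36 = -16438871/157833 = -104.15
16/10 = 8/5 = 1.60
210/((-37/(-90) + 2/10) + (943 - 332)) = 3780/11009 = 0.34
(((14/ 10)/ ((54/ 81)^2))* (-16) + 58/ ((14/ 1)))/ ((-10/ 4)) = 3238/175 = 18.50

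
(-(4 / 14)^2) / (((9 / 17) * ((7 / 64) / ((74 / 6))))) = -161024/9261 = -17.39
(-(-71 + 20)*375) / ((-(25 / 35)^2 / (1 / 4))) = -9371.25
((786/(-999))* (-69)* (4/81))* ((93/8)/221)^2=2895493/390337272 = 0.01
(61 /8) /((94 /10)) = 305/376 = 0.81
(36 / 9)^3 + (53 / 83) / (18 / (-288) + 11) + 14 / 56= 3736317/58100 = 64.31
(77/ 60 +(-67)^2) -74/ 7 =1881479/420 = 4479.71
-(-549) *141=77409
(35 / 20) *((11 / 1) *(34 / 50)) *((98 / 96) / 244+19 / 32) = 7.83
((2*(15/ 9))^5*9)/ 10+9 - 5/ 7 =71566/189 = 378.66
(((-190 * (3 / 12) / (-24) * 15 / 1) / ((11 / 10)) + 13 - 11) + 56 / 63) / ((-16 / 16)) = -23663/792 = -29.88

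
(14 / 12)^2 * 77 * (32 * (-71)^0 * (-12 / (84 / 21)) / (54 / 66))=-332024/27 = -12297.19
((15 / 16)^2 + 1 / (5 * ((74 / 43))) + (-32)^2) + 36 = 50248729/47360 = 1061.00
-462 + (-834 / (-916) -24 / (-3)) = -207515/458 = -453.09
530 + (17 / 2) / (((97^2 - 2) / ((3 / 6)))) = 19942857/37628 = 530.00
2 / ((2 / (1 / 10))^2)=1/200 = 0.00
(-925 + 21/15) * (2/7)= -9236/35 = -263.89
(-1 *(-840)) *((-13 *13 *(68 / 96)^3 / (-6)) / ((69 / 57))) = 552147505/79488 = 6946.30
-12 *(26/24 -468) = 5603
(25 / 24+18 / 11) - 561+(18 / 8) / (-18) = -73715/132 = -558.45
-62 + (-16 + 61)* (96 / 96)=-17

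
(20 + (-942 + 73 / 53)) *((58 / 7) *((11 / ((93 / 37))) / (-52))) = 575903779/897078 = 641.98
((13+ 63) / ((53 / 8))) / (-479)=-608/25387 = -0.02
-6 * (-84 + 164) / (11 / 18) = -8640/11 = -785.45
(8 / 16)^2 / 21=1/84 = 0.01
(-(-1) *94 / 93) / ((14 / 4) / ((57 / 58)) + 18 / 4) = 3572/28489 = 0.13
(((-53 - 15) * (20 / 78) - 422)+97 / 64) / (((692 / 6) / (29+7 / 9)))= -113.07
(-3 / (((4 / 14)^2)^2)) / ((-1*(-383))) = -7203/6128 = -1.18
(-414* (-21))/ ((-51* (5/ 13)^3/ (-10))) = 12733812/425 = 29961.91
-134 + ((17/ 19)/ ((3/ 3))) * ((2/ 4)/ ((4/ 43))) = -19637/152 = -129.19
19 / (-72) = -19/72 = -0.26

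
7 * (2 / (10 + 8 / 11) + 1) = 490/59 = 8.31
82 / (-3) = -82/3 = -27.33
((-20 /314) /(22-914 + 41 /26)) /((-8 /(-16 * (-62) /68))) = -8060/61790019 = 0.00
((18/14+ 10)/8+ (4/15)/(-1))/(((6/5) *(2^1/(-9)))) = -961/224 = -4.29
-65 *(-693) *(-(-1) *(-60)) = -2702700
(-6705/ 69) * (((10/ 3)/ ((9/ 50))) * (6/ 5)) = -149000/69 = -2159.42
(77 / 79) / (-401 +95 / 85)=-119/48822 = 0.00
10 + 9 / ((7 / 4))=106/7 = 15.14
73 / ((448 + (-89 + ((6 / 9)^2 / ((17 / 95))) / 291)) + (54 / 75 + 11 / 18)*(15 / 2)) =65003580/328572499 = 0.20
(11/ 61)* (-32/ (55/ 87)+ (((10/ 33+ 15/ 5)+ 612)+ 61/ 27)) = 102.24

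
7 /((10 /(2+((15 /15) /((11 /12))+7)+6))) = 1239/110 = 11.26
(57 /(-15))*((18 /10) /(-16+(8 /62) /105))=111321/260380 = 0.43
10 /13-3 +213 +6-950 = -9532/13 = -733.23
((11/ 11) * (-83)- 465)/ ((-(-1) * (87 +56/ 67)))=-36716/5885 = -6.24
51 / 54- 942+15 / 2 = -933.56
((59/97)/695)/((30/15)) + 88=11865099/134830 = 88.00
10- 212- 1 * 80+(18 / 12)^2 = -1119/4 = -279.75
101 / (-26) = -101/26 = -3.88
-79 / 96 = -0.82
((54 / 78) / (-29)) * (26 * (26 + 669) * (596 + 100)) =-300240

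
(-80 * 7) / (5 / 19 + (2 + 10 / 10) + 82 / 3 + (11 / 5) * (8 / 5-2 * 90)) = 199500/128921 = 1.55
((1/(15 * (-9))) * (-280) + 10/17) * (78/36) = 7943/1377 = 5.77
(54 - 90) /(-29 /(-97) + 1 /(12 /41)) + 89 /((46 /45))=15394041/198950 = 77.38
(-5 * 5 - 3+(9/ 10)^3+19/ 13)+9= -218523/13000 = -16.81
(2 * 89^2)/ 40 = 7921/20 = 396.05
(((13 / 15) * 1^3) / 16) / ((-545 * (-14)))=13/1831200 = 0.00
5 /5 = 1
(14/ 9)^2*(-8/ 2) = -784/81 = -9.68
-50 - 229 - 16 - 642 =-937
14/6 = 7/3 = 2.33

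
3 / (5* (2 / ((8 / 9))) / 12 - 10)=-48/145 = -0.33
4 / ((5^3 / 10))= 8/25 = 0.32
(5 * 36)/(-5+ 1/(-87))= -3915/109 = -35.92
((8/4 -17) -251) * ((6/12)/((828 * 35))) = -19/4140 = 0.00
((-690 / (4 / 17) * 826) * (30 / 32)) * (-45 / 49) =233573625/112 = 2085478.79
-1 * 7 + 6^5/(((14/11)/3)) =128255/7 = 18322.14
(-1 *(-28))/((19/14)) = 392/19 = 20.63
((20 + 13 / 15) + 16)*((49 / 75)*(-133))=-3603901/1125 = -3203.47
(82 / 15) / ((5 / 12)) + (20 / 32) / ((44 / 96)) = 3983/275 = 14.48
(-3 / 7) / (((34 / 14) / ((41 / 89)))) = -123/1513 = -0.08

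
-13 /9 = -1.44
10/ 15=2/3 = 0.67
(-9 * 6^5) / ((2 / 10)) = -349920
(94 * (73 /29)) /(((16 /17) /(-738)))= -185540.20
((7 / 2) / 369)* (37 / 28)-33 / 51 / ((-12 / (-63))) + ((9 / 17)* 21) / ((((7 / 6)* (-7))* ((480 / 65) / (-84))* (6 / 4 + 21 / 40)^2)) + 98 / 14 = 3338551/451656 = 7.39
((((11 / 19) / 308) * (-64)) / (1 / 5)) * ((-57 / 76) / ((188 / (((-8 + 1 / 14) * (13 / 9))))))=-2405/87514 = -0.03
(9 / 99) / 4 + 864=38017/44 = 864.02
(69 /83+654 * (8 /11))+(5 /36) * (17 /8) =125361925/262944 = 476.76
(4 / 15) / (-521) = -4/7815 = 0.00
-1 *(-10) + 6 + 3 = 19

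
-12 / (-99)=4/33 = 0.12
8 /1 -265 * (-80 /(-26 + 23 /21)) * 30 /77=-1861976/5753 = -323.65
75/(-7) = -75/7 = -10.71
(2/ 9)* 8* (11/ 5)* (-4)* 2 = -1408/45 = -31.29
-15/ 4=-3.75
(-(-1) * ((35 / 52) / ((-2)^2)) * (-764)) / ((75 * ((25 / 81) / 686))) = -3809.83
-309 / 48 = -103/16 = -6.44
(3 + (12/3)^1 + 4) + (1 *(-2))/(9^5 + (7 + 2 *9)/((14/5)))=9094893/826811 = 11.00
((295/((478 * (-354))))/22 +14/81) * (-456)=-5591947/70983 = -78.78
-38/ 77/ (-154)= 19/5929 = 0.00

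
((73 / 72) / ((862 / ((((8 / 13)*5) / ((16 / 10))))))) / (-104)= -1825/83910528 = 0.00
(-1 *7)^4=2401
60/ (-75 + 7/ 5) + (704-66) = 58621/92 = 637.18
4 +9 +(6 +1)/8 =111/8 = 13.88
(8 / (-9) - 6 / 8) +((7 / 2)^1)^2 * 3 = 316/9 = 35.11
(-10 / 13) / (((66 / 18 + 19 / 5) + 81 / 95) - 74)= 2850/243347 = 0.01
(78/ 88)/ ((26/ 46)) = 69/44 = 1.57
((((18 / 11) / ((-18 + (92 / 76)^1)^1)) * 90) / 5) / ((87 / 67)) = -137484/101761 = -1.35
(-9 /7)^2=81/49 = 1.65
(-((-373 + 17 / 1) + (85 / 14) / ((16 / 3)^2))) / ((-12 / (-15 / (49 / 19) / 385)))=24227641/54089728 = 0.45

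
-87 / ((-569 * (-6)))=-29/1138 = -0.03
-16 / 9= -1.78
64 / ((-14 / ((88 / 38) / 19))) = -1408/2527 = -0.56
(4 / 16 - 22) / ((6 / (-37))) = 134.12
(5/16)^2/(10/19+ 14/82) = 19475/139008 = 0.14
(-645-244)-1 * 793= -1682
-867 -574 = -1441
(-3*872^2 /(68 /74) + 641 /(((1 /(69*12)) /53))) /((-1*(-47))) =436002636/799 = 545685.40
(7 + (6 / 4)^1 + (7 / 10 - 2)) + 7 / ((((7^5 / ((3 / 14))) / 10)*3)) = 605077/84035 = 7.20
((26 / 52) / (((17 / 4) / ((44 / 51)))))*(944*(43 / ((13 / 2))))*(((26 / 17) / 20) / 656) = 223256/3021495 = 0.07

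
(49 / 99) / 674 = 49/66726 = 0.00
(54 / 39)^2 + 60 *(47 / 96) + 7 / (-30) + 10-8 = 670433/20280 = 33.06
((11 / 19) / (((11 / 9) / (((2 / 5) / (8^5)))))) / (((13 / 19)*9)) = 1/1064960 = 0.00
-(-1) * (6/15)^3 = 8/125 = 0.06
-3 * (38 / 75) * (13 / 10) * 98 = -24206/125 = -193.65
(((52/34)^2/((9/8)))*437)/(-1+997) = 590824/647649 = 0.91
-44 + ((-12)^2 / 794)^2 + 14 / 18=-61263245/1418481 = -43.19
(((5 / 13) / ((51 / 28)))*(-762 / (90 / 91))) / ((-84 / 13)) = 11557/459 = 25.18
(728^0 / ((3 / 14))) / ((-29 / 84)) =-392/29 = -13.52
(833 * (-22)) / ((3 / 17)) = -311542/3 = -103847.33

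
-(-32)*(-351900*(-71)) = 799516800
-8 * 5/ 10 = -4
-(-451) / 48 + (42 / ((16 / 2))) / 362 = 9.41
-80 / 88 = -0.91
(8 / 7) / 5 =8/35 = 0.23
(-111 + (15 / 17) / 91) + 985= 1352093/1547 = 874.01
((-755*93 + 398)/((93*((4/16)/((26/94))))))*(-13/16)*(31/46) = 11799073/25944 = 454.79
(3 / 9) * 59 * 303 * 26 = 154934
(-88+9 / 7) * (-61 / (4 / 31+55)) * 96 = 9211.10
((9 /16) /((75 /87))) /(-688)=-261/275200 = 0.00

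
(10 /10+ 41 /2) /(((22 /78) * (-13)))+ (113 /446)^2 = -12689623/2188076 = -5.80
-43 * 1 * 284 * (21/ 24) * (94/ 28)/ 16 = -2242.05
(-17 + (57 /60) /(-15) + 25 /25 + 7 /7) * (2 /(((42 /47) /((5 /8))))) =-212393/10080 = -21.07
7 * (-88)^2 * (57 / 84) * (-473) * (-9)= 156589488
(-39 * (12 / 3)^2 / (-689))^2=2304/2809 = 0.82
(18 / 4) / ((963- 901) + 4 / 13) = 13/180 = 0.07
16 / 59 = 0.27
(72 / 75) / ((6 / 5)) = 0.80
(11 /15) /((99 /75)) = 5/9 = 0.56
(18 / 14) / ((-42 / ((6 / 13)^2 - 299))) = 151485/16562 = 9.15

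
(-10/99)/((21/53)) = -0.25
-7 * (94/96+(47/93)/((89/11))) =-965615/132432 = -7.29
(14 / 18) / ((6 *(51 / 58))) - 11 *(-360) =3960.15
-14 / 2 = -7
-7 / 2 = -3.50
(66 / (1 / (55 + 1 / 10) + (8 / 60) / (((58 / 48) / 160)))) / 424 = 6061/688152 = 0.01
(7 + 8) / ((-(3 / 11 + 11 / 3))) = -99/26 = -3.81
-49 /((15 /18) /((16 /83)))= -11.33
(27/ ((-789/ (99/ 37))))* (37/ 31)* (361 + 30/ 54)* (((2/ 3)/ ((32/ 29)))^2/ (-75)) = 15051377/78268800 = 0.19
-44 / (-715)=4/65 = 0.06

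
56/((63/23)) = 184/9 = 20.44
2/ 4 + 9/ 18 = 1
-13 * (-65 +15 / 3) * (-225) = -175500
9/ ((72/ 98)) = 49/4 = 12.25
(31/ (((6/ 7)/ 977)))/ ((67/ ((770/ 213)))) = 81623465/42813 = 1906.51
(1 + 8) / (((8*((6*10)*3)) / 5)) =1/32 = 0.03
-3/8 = -0.38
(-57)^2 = 3249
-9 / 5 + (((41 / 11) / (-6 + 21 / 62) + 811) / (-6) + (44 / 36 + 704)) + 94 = 76721771/115830 = 662.37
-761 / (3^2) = -761/9 = -84.56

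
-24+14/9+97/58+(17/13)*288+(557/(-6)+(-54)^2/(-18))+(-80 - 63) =-41.99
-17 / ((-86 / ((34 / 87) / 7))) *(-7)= -289/3741 = -0.08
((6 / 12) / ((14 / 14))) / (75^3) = 1/843750 = 0.00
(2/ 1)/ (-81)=-0.02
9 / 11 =0.82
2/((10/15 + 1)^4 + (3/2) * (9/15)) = 1620/6979 = 0.23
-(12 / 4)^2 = -9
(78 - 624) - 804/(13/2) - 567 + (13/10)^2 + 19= -1580803/1300 = -1216.00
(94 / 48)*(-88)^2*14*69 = 14649712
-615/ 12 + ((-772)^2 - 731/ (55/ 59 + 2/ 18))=595232.10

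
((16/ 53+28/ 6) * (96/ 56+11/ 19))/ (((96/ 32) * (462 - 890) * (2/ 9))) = -120475/3016972 = -0.04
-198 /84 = -33/14 = -2.36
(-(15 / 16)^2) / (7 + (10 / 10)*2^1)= -25/256 = -0.10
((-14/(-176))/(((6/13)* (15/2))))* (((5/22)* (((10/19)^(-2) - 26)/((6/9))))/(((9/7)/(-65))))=18541159/2090880 = 8.87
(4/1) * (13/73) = 52/73 = 0.71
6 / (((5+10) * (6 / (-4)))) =-4/15 = -0.27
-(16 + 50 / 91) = -1506/91 = -16.55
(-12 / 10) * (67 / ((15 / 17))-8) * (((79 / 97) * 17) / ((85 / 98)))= -15778196/12125 = -1301.29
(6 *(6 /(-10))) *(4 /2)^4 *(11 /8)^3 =-11979/80 = -149.74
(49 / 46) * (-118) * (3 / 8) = -8673/184 = -47.14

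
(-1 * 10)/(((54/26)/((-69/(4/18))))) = 1495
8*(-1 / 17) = -8/17 = -0.47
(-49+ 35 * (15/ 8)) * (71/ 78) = 9443/624 = 15.13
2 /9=0.22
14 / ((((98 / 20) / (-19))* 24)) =-95/42 = -2.26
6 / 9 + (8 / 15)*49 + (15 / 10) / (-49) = 26.77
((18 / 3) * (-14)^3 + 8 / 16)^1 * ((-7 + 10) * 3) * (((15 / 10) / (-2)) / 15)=296343/40 = 7408.58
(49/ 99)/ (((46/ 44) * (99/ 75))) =2450/6831 = 0.36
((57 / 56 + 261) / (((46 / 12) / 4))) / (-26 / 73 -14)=-3213387/168728 = -19.04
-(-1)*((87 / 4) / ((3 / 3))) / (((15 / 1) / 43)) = 1247/20 = 62.35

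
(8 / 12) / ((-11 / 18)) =-12/11 = -1.09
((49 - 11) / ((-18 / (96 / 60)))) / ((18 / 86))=-16.14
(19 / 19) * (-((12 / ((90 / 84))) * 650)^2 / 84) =-1892800/3 = -630933.33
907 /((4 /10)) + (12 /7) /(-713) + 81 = 23442703/9982 = 2348.50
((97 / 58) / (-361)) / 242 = -97/5066996 = 0.00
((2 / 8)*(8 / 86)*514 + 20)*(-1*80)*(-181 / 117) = 6631840/1677 = 3954.59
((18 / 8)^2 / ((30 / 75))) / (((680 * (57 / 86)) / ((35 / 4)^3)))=49777875/2646016 = 18.81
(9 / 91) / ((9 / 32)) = 32/91 = 0.35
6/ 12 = 1/2 = 0.50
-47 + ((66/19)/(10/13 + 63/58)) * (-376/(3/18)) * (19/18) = -6302841/1399 = -4505.25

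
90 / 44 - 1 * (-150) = 3345/22 = 152.05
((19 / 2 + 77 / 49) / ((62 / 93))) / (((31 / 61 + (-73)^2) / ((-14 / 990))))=-1891/42913200 = 0.00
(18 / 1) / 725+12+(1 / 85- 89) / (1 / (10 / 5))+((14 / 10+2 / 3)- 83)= -9128572/36975 = -246.88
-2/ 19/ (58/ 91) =-91/551 = -0.17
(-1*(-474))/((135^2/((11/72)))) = 869/218700 = 0.00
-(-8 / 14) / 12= 1/21 = 0.05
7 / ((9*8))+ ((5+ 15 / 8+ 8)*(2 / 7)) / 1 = 4.35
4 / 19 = 0.21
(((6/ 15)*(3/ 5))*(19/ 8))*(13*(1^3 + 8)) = 6669/100 = 66.69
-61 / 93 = -0.66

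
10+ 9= 19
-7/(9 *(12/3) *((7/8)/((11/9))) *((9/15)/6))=-220/81 = -2.72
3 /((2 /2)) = 3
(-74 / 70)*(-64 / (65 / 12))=28416/2275 = 12.49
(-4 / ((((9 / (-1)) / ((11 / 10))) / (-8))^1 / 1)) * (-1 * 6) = 352/15 = 23.47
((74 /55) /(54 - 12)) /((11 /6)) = 74/4235 = 0.02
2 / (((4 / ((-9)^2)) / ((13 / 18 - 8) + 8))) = 117/4 = 29.25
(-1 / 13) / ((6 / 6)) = -1/13 = -0.08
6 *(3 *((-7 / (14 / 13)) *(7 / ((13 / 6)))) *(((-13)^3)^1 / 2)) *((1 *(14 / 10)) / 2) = 290663.10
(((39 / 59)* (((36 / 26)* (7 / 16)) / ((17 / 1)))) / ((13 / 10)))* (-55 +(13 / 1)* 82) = 955395/52156 = 18.32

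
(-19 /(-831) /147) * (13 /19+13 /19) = 26/122157 = 0.00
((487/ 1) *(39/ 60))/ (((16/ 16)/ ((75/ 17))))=94965/68 = 1396.54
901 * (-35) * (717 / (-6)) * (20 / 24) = 37684325/12 = 3140360.42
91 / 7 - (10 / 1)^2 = -87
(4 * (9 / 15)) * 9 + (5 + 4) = 153/5 = 30.60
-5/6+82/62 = 91/186 = 0.49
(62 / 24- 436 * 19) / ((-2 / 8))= 99377/3 = 33125.67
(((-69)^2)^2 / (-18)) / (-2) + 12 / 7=17630031/28 = 629643.96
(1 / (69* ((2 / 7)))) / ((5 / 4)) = 14/345 = 0.04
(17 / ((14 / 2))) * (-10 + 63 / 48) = -2363/112 = -21.10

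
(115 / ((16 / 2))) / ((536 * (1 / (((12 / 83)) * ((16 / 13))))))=345/72293 = 0.00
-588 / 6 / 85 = -98/85 = -1.15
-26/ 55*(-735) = 3822/11 = 347.45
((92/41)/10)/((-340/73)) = -1679/34850 = -0.05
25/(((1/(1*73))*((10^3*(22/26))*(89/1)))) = 949/39160 = 0.02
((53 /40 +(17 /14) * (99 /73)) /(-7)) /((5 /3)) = -182229/715400 = -0.25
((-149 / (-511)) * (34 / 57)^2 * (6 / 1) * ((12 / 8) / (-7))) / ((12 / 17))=-732037/3873891 = -0.19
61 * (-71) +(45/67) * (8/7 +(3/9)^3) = -6092602/1407 = -4330.21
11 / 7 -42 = -283/7 = -40.43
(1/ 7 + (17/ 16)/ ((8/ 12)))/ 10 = 389/2240 = 0.17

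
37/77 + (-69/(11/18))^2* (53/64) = 143079323/13552 = 10557.80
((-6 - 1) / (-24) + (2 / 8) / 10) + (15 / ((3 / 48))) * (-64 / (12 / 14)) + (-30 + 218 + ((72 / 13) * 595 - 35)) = -11287613/780 = -14471.30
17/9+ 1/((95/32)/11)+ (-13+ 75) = 57793/855 = 67.59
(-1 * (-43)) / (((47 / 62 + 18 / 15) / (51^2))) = 34671330/607 = 57119.16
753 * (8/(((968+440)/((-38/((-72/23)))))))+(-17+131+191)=753847/2112 = 356.94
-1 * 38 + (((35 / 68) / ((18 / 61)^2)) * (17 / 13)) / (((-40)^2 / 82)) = -101367913/2695680 = -37.60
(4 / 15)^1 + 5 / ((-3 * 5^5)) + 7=13624/1875 = 7.27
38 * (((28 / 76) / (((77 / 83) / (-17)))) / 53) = -2822/583 = -4.84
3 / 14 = 0.21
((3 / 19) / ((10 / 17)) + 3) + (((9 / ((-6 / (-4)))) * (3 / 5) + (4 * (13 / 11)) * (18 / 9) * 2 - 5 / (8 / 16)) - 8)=3251/418 = 7.78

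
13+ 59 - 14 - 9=49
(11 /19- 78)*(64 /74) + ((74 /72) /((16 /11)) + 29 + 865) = 335178281/404928 = 827.75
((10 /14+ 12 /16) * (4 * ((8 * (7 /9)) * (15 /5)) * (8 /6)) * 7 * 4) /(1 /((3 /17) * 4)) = 146944/51 = 2881.25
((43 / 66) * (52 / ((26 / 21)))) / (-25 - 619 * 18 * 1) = -301/122837 = 0.00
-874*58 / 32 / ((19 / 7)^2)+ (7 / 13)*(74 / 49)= -2962905/13832 = -214.21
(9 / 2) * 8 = 36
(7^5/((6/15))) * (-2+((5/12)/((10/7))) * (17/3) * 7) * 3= 57900115/48 = 1206252.40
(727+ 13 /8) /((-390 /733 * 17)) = -1424219/17680 = -80.56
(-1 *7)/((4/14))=-49/2 = -24.50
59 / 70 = 0.84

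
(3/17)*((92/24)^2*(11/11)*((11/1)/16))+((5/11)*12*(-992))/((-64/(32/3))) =903.60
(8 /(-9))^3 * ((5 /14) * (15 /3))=-1.25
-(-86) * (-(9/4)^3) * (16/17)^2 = -250776/289 = -867.74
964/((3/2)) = 1928/3 = 642.67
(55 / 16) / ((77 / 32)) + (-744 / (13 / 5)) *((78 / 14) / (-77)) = 11930/539 = 22.13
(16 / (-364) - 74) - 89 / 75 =-513449/6825 = -75.23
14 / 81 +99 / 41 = 2.59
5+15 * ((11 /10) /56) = 593/112 = 5.29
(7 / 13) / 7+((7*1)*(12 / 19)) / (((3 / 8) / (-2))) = -23.50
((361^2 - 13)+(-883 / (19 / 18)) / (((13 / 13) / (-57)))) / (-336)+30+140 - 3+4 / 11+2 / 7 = -223043/616 = -362.08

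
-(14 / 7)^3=-8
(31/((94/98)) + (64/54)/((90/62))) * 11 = 20814299/57105 = 364.49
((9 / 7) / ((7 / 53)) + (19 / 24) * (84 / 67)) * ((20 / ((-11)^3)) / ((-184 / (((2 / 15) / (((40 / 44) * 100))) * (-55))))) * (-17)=239479/199343760 = 0.00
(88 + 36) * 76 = 9424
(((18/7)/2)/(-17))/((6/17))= -3/14 = -0.21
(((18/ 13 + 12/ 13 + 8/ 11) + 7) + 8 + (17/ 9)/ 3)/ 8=9008/3861 = 2.33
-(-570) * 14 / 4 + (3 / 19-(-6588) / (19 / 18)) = 156492/19 = 8236.42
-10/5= -2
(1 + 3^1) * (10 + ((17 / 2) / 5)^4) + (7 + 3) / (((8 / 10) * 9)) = 1682939/22500 = 74.80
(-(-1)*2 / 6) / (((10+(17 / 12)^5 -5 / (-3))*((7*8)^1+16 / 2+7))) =82944/306925687 = 0.00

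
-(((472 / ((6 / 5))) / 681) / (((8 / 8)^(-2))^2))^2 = -1392400/4173849 = -0.33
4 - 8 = -4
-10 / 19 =-0.53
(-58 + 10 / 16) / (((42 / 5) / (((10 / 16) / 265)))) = -765/47488 = -0.02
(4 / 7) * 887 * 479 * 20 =33989840/7 = 4855691.43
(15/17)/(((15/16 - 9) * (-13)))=0.01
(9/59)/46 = 9/2714 = 0.00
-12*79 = -948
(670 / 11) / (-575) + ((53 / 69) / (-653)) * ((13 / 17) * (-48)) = -881214/14042765 = -0.06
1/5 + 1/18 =23/90 = 0.26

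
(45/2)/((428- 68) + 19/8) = 180/2899 = 0.06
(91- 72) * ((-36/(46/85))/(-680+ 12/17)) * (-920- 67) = -243882765/132802 = -1836.44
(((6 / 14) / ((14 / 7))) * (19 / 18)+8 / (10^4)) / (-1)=-11917/52500 = -0.23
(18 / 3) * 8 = 48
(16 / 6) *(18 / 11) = 48/11 = 4.36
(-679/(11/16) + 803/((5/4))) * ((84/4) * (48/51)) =-6379968/935 = -6823.50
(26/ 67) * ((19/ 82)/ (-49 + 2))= -247/129109 = 0.00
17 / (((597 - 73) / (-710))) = -23.03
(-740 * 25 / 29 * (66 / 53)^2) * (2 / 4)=-40293000/81461 = -494.63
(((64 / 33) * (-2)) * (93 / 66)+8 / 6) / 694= -250/41987 = -0.01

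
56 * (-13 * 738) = -537264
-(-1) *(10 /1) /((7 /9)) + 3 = 111/7 = 15.86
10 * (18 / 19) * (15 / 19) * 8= 21600/361 = 59.83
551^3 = 167284151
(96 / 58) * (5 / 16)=15/29 = 0.52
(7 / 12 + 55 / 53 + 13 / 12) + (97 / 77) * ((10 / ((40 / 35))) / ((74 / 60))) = 1506745/129426 = 11.64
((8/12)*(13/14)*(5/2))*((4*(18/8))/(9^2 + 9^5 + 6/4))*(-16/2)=-520/275947 = 0.00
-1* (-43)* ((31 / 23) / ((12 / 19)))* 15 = 126635/92 = 1376.47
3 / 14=0.21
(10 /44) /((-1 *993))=-5/21846 = 0.00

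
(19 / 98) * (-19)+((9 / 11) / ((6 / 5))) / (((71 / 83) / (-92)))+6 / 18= -17606665/229614 = -76.68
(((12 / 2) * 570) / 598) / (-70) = -171/2093 = -0.08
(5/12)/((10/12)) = 0.50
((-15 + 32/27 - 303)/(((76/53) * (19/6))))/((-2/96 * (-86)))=-1813448/46569 = -38.94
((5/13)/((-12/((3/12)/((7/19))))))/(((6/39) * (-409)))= 95/274848 = 0.00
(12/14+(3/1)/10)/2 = 81/140 = 0.58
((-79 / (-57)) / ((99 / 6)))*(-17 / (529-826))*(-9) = -2686/62073 = -0.04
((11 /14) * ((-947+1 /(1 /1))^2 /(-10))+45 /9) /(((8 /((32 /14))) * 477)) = -4921688/116865 = -42.11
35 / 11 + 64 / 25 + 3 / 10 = 3323/550 = 6.04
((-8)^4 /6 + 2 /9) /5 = 6146/45 = 136.58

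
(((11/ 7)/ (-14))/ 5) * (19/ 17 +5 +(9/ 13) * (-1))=-13189/108290 = -0.12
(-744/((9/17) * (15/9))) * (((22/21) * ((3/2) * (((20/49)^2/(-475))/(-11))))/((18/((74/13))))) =-2495872/186809805 = -0.01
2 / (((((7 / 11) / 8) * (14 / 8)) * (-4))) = -176/49 = -3.59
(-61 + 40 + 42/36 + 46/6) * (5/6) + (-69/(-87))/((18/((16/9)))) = -94529/9396 = -10.06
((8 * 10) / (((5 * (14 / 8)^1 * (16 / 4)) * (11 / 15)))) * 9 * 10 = 21600/77 = 280.52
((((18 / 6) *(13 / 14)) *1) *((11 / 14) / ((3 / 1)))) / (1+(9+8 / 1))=143/3528 = 0.04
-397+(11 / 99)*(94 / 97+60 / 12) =-115334/291 = -396.34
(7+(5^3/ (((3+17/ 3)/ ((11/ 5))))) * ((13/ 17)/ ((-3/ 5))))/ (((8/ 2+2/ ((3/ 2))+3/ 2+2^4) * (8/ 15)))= -51165/18632 = -2.75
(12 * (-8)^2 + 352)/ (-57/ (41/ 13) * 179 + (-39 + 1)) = -6560/19171 = -0.34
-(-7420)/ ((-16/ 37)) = -68635/4 = -17158.75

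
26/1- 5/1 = 21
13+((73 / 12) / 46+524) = 296497/552 = 537.13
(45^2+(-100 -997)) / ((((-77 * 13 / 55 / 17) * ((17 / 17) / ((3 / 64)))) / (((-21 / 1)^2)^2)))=-205455285/26 = -7902126.35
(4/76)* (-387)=-387/19 = -20.37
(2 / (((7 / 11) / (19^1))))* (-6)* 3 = -7524/7 = -1074.86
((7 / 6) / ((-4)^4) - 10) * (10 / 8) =-76765/6144 = -12.49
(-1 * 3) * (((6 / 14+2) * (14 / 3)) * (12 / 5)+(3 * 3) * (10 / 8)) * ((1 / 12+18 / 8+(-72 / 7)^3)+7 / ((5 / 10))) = 848158553/6860 = 123638.27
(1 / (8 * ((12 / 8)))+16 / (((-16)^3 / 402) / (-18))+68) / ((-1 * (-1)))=18499/192 = 96.35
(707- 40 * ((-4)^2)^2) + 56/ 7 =-9525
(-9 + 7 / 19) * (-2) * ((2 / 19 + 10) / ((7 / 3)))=188928/2527 = 74.76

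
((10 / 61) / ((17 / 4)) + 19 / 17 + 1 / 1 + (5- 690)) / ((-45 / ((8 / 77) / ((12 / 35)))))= 1416218/307989 = 4.60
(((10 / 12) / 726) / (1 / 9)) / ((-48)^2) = 5/1115136 = 0.00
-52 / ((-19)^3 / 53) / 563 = 2756/3861617 = 0.00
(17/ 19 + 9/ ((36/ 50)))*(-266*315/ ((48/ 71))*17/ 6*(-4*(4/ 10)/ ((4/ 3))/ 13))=90311361/208 = 434189.24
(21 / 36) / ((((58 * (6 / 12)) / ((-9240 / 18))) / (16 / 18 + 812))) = -8393.62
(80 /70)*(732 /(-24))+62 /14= -213/7 = -30.43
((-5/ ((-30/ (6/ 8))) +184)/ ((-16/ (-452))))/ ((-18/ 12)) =-55483/16 = -3467.69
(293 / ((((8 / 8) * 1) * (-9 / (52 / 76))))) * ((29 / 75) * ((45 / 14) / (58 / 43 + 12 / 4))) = -4749823/746130 = -6.37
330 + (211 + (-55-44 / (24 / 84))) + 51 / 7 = 2375/7 = 339.29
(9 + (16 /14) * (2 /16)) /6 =32/21 = 1.52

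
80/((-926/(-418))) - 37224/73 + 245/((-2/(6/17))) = -297082849/574583 = -517.04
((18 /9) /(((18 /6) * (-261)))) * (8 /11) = -16/8613 = 0.00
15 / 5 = 3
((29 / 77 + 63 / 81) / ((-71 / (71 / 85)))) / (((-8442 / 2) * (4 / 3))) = 40/16575867 = 0.00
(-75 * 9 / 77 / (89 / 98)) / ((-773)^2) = -9450/584980891 = 0.00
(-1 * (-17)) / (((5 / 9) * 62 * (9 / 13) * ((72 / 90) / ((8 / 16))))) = 221/496 = 0.45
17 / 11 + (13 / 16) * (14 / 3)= 1409/264 = 5.34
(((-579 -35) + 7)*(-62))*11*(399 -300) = 40983426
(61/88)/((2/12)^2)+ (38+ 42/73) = 102029/1606 = 63.53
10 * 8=80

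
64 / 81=0.79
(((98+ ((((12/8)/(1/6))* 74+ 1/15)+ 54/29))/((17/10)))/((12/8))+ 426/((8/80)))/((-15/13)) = -263046368/66555 = -3952.32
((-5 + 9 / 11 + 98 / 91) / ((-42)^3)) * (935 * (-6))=-3145/13377 = -0.24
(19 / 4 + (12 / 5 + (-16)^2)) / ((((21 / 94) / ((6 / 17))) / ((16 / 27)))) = 3957776/16065 = 246.36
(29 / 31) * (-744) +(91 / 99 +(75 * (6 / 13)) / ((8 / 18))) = -1588663/2574 = -617.20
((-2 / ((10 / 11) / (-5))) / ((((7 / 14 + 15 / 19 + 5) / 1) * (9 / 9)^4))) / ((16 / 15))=3135/1912 = 1.64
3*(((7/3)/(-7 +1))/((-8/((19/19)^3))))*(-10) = -35/24 = -1.46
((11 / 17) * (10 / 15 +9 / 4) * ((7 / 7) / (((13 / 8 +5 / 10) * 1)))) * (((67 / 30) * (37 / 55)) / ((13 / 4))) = 69412/169065 = 0.41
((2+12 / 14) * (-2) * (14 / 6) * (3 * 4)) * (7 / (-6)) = 560/3 = 186.67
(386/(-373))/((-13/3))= 0.24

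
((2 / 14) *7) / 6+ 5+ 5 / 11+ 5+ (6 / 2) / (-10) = 1703/165 = 10.32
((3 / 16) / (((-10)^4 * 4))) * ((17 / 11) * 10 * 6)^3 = 3.74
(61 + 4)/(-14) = -65/14 = -4.64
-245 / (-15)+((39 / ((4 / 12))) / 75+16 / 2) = 1942/75 = 25.89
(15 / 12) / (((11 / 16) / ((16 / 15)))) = 1.94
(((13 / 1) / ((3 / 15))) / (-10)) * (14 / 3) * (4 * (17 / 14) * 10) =-4420/3 = -1473.33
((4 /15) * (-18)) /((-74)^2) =-6/6845 = 0.00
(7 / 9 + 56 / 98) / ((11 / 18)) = 170/77 = 2.21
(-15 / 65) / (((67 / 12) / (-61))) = 2196/871 = 2.52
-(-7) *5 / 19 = 35/19 = 1.84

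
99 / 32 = 3.09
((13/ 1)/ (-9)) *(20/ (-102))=130/459 = 0.28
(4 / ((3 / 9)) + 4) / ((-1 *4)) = -4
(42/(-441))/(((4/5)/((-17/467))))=85/19614 = 0.00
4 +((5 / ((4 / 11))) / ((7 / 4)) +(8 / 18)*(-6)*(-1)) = 305/21 = 14.52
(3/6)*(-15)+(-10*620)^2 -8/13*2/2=999439789/26 = 38439991.88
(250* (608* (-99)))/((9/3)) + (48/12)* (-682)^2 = -3155504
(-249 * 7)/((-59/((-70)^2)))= 8540700/59 = 144757.63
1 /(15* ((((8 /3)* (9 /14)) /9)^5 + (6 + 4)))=1361367/204210170 = 0.01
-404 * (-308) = 124432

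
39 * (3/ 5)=117/5 = 23.40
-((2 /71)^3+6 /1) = -2147474/357911 = -6.00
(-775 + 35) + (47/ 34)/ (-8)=-201327/272 = -740.17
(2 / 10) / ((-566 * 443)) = -1/1253690 = 0.00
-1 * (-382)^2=-145924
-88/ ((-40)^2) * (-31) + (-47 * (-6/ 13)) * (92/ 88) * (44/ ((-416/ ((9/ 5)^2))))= -102527/16900 = -6.07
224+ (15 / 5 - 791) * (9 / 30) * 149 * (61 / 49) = -10688318/245 = -43625.79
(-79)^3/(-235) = 493039/235 = 2098.04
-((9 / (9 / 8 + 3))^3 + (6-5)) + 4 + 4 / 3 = -24169/3993 = -6.05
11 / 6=1.83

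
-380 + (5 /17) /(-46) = -297165/782 = -380.01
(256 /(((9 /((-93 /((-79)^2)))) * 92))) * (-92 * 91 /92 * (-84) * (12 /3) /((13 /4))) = -6221824/143543 = -43.34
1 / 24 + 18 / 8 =55/24 = 2.29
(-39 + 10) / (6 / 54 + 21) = -261/190 = -1.37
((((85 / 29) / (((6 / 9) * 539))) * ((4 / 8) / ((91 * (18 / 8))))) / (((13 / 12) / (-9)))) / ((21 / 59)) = -60180/129440311 = 0.00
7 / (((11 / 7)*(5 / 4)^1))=196/55 = 3.56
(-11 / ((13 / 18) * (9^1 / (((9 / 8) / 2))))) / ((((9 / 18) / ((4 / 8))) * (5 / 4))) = -0.76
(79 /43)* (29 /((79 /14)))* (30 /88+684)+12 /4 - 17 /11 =6113909/946 = 6462.91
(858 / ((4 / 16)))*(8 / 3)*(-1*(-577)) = 5280704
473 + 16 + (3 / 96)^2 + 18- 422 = 87041/1024 = 85.00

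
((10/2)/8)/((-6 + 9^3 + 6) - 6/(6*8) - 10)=5/5751 = 0.00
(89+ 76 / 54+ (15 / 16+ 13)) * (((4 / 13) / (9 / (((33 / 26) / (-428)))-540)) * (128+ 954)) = -268253227/27605448 = -9.72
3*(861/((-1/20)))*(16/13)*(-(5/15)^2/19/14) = 6560/247 = 26.56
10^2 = 100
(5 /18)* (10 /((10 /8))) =20/9 = 2.22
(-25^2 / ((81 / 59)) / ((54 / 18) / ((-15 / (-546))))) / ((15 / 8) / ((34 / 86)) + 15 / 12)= -2507500/3604419 = -0.70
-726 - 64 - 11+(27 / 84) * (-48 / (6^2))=-5610/7 = -801.43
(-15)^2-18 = 207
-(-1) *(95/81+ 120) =121.17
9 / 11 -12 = -123/11 = -11.18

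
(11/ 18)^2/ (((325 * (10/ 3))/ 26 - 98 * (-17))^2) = 121/944824644 = 0.00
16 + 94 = 110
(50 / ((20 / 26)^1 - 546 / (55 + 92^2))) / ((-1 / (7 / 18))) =-2768675/100404 = -27.58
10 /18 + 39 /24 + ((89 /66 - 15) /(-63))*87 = 116605/5544 = 21.03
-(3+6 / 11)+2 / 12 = -223/66 = -3.38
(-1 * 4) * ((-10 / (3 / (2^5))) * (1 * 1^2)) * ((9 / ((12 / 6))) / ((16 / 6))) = 720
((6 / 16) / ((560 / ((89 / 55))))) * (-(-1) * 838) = 111873/123200 = 0.91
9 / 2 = 4.50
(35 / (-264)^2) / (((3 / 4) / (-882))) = -1715/2904 = -0.59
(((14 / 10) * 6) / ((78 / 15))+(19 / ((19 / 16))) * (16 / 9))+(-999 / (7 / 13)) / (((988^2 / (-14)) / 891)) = 18168077/337896 = 53.77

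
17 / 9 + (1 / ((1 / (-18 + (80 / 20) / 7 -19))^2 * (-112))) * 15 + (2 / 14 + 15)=-160.70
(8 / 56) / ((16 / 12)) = 3/28 = 0.11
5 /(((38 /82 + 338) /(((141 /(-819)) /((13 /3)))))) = -9635/16416491 = 0.00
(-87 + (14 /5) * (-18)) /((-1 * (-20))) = -687/100 = -6.87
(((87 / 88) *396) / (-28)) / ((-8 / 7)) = 783/64 = 12.23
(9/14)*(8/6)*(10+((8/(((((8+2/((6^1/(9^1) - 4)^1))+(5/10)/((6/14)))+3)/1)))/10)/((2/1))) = 20892/2429 = 8.60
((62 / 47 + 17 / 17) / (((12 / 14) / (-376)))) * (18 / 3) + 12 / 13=-79340/13 = -6103.08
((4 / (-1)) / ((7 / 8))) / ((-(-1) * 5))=-32/35 = -0.91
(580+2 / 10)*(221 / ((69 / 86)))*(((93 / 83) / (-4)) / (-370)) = 854614293/7063300 = 120.99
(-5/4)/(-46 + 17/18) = 45/1622 = 0.03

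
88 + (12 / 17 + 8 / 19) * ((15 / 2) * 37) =129434/323 = 400.72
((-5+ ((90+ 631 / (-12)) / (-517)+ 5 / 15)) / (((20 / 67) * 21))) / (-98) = 1969867/255356640 = 0.01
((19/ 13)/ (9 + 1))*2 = 0.29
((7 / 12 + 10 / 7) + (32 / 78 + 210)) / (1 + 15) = 231965/17472 = 13.28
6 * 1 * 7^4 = 14406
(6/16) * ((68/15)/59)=17/590 = 0.03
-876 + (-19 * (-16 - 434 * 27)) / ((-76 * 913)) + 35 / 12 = -9600703/10956 = -876.30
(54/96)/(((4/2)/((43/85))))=387/2720 = 0.14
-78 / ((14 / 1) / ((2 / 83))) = -78/581 = -0.13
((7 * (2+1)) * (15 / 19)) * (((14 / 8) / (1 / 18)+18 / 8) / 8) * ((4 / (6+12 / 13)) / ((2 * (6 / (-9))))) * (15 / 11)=-552825/13376 = -41.33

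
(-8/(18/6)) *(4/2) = -16/3 = -5.33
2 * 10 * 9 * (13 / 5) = 468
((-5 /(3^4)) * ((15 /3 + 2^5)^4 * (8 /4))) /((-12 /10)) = 46854025/243 = 192814.92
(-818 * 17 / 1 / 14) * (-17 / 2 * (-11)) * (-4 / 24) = 15478.70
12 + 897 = 909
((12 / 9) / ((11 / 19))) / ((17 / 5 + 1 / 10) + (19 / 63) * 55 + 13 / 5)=15960/157223 = 0.10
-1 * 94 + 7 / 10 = -93.30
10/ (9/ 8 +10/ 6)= 240/67 = 3.58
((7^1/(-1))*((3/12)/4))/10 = -7/160 = -0.04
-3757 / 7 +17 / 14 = -1071/2 = -535.50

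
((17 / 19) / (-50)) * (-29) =493/950 = 0.52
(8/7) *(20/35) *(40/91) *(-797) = -1020160/4459 = -228.79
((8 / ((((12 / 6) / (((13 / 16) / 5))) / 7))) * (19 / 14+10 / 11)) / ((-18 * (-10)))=0.06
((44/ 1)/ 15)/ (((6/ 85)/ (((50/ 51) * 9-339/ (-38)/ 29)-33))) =-1639583/1653 = -991.88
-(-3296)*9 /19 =29664/19 = 1561.26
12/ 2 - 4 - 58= -56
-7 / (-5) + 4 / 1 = 27/5 = 5.40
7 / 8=0.88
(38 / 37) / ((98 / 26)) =494/1813 = 0.27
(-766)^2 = 586756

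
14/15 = 0.93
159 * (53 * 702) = 5915754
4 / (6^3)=0.02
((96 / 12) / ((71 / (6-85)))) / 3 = -632/213 = -2.97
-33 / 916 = -0.04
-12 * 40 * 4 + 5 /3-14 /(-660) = -633043/330 = -1918.31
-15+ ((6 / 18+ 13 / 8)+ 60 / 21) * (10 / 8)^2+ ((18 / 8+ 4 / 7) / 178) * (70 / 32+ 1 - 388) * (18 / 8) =-20286701/956928 = -21.20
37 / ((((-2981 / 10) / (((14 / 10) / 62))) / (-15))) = 3885/92411 = 0.04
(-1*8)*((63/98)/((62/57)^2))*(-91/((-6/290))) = -18373095/961 = -19118.73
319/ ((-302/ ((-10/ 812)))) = 55/4228 = 0.01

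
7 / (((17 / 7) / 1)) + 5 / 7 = 428/119 = 3.60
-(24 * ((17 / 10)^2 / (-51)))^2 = -1156/625 = -1.85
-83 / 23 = -3.61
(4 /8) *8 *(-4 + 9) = 20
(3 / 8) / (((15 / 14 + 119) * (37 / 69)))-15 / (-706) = 2377407/87822164 = 0.03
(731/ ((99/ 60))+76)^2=293368384/1089 = 269392.46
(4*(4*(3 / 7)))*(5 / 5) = 48/7 = 6.86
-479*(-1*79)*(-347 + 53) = -11125254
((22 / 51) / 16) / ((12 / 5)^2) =275/58752 = 0.00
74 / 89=0.83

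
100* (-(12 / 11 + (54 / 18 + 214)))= -239900/11 = -21809.09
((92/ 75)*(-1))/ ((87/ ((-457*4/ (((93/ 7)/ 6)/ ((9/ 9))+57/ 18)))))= 1177232/245775 = 4.79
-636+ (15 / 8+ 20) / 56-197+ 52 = -49959/64 = -780.61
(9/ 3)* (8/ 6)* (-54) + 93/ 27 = -1913/9 = -212.56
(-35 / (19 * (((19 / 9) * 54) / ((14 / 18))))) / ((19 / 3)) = -245/123462 = 0.00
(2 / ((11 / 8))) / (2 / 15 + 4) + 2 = 802/341 = 2.35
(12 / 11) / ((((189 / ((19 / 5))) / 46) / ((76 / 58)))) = 132848/100485 = 1.32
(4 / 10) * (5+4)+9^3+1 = 3668/5 = 733.60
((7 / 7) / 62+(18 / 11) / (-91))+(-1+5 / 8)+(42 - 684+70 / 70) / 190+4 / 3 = -171018817/70750680 = -2.42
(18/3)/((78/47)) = 47/13 = 3.62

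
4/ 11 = 0.36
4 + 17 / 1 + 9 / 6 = 45/2 = 22.50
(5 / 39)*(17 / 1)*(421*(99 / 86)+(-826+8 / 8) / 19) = 20426945/21242 = 961.63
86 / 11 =7.82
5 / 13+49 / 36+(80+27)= 50893/468 = 108.75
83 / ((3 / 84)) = 2324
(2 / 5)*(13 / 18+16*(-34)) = -9779/45 = -217.31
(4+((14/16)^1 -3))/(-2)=-15/16 = -0.94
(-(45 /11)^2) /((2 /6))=-50.21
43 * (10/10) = 43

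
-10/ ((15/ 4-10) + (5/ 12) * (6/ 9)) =72/43 = 1.67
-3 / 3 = -1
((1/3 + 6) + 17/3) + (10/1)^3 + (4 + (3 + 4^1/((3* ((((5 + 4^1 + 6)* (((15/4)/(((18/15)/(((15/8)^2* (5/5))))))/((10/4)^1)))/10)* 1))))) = 10319423/10125 = 1019.20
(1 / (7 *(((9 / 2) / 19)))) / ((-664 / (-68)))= 323/5229 = 0.06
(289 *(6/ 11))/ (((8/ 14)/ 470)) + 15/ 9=4278700/33 = 129657.58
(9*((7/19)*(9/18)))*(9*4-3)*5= 10395/38 = 273.55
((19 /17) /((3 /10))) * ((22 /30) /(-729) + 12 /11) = 4981762/1226907 = 4.06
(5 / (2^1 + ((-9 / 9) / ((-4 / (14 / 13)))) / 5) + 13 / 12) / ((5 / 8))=7514/1335 = 5.63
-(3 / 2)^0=-1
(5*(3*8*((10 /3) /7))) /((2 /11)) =2200/7 = 314.29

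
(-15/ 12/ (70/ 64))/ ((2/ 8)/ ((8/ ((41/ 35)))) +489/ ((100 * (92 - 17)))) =-160000/14253 = -11.23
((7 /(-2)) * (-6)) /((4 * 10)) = 21/40 = 0.52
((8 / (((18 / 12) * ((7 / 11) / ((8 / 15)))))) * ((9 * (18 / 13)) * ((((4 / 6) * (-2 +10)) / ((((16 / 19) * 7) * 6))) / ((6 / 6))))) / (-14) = -13376/22295 = -0.60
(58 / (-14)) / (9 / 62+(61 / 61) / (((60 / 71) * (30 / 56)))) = -404550/229873 = -1.76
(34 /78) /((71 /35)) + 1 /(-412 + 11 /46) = 857117/4034433 = 0.21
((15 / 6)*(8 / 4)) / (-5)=-1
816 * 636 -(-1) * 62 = 519038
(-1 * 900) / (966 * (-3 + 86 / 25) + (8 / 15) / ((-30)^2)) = -759375/358628 = -2.12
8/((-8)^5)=-1/4096 = 0.00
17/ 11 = 1.55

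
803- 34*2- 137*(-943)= 129926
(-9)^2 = 81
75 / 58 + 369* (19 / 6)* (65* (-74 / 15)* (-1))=21732617/58 = 374700.29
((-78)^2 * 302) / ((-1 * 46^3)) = -229671/12167 = -18.88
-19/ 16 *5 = -95/16 = -5.94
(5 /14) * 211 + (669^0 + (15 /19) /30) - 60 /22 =107759/1463 = 73.66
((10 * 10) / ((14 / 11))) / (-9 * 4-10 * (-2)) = -275/56 = -4.91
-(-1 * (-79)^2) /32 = 195.03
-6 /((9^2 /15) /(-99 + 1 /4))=1975/18 = 109.72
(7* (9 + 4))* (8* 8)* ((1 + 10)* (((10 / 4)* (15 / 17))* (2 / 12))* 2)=800800/17 = 47105.88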